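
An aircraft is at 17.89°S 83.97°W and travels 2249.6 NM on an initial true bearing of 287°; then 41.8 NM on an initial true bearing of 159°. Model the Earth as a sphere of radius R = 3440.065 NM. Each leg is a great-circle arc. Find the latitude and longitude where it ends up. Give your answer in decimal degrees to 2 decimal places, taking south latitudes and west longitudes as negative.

Apply the spherical direct solution leg by leg, carrying full precision between legs.
Leg 1: from (-17.89°, -83.97°), δ = 2249.6/3440.065 = 0.653941 rad, θ = 287° → φ = -4.28°, λ = -119.66°.
Leg 2: from (-4.28°, -119.66°), δ = 41.8/3440.065 = 0.012151 rad, θ = 159° → φ = -4.93°, λ = -119.41°.

latitude -4.93°, longitude -119.41°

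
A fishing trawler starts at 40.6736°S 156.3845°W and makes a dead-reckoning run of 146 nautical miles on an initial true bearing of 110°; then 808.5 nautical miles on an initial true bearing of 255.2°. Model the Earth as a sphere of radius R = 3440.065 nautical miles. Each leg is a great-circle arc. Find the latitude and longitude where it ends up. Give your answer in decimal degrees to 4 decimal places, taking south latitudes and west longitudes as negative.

latitude -43.5146°, longitude -171.4212°

Apply the spherical direct solution leg by leg, carrying full precision between legs.
Leg 1: from (-40.6736°, -156.3845°), δ = 146/3440.065 = 0.042441 rad, θ = 110° → φ = -41.4654°, λ = -153.3346°.
Leg 2: from (-41.4654°, -153.3346°), δ = 808.5/3440.065 = 0.235025 rad, θ = 255.2° → φ = -43.5146°, λ = -171.4212°.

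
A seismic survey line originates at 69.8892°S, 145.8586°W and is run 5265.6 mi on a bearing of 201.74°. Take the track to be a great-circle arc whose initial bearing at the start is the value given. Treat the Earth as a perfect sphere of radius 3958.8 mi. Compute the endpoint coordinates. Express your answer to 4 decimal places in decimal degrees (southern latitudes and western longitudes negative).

latitude -32.2774°, longitude 59.3214°

Central angle δ = d/R = 1.330100 rad.
Converting: φ₁ = -1.219797 rad, θ = 3.521027 rad.
Applying the spherical law of cosines for sides, sin φ₂ = sin φ₁ cos δ + cos φ₁ sin δ cos θ = -0.534019, so φ₂ = -32.2774°.
Δλ = atan2( sin θ sin δ cos φ₁ , cos δ − sin φ₁ sin φ₂ ) = atan2(-0.123684, -0.263080) = -2.702119 rad = -154.8200°.
λ₂ = -145.8586° + -154.8200° = -300.6786°, normalized to (−180°, 180°] → 59.3214°.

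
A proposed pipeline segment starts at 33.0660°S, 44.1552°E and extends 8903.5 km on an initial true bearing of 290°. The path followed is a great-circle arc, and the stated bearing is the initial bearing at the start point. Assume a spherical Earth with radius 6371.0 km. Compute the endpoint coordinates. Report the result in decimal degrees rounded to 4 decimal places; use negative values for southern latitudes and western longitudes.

δ = 8903.5/6371 = 1.397504 rad (80.0711°).
Converting: φ₁ = -0.577111 rad, θ = 5.061455 rad.
Applying the spherical law of cosines for sides, sin φ₂ = sin φ₁ cos δ + cos φ₁ sin δ cos θ = 0.188258, so φ₂ = 10.8511°.
For the longitude increment, Δλ = atan2( sin θ sin δ cos φ₁, cos δ − sin φ₁ sin φ₂ ) = atan2(-0.775708, 0.275140) = -70.4706°.
Hence λ₂ = 44.1552° + -70.4706° = -26.3154°.

latitude 10.8511°, longitude -26.3154°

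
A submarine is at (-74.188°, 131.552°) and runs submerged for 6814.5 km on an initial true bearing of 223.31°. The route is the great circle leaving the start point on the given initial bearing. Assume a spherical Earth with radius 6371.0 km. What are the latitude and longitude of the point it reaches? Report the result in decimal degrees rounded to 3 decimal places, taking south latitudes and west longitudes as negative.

latitude -39.507°, longitude 2.786°

Angular distance δ = d/R = 6814.5 / 6371 = 1.069612 rad.
Start latitude φ₁ = -1.294825 rad; initial bearing θ = 3.897495 rad.
Applying the spherical law of cosines for sides, sin φ₂ = sin φ₁ cos δ + cos φ₁ sin δ cos θ = -0.636172, so φ₂ = -39.507°.
For the longitude increment, Δλ = atan2( sin θ sin δ cos φ₁, cos δ − sin φ₁ sin φ₂ ) = atan2(-0.163921, -0.131635) = -128.766°.
Hence λ₂ = 131.552° + -128.766° = 2.786°.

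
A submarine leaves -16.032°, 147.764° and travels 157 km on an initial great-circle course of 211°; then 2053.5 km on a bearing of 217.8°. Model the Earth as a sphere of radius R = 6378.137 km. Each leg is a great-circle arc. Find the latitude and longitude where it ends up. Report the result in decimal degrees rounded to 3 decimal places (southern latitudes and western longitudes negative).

Apply the spherical direct solution leg by leg, carrying full precision between legs.
Leg 1: from (-16.032°, 147.764°), δ = 157/6378.137 = 0.024615 rad, θ = 211° → φ = -17.240°, λ = 147.003°.
Leg 2: from (-17.240°, 147.003°), δ = 2053.5/6378.137 = 0.321959 rad, θ = 217.8° → φ = -31.328°, λ = 133.881°.

latitude -31.328°, longitude 133.881°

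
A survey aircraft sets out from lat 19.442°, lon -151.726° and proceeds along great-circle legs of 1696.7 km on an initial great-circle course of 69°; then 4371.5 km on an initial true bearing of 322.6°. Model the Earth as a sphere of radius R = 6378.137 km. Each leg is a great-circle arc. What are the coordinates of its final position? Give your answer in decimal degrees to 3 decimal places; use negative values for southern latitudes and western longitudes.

latitude 50.899°, longitude -173.675°

Apply the spherical direct solution leg by leg, carrying full precision between legs.
Leg 1: from (19.442°, -151.726°), δ = 1696.7/6378.137 = 0.266018 rad, θ = 69° → φ = 24.204°, λ = -136.116°.
Leg 2: from (24.204°, -136.116°), δ = 4371.5/6378.137 = 0.685388 rad, θ = 322.6° → φ = 50.899°, λ = -173.675°.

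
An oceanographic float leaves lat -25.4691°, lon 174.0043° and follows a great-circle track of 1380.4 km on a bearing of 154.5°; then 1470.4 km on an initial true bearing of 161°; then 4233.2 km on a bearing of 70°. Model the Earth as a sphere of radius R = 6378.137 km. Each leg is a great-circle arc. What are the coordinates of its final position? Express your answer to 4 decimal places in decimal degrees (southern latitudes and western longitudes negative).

Apply the spherical direct solution leg by leg, carrying full precision between legs.
Leg 1: from (-25.4691°, 174.0043°), δ = 1380.4/6378.137 = 0.216427 rad, θ = 154.5° → φ = -36.5111°, λ = -179.3908°.
Leg 2: from (-36.5111°, -179.3908°), δ = 1470.4/6378.137 = 0.230538 rad, θ = 161° → φ = -48.8411°, λ = -172.9006°.
Leg 3: from (-48.8411°, -172.9006°), δ = 4233.2/6378.137 = 0.663705 rad, θ = 70° → φ = -27.0257°, λ = -132.3703°.

latitude -27.0257°, longitude -132.3703°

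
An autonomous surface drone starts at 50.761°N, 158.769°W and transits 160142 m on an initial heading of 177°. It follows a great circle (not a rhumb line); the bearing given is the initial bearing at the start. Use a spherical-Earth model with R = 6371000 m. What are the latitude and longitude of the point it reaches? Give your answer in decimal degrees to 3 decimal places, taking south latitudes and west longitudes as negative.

latitude 49.323°, longitude -158.653°

The arc subtends δ = 160142/6371000 = 0.025136 rad at the centre.
Start latitude φ₁ = 0.885947 rad; initial bearing θ = 3.089233 rad.
Destination latitude: φ₂ = arcsin( sin φ₁ cos δ + cos φ₁ sin δ cos θ ) = arcsin(0.758393) = 49.323°.
Δλ = atan2( sin θ sin δ cos φ₁ , cos δ − sin φ₁ sin φ₂ ) = atan2(0.000832, 0.412298) = 0.002018 rad = 0.116°.
Hence λ₂ = -158.769° + 0.116° = -158.653°.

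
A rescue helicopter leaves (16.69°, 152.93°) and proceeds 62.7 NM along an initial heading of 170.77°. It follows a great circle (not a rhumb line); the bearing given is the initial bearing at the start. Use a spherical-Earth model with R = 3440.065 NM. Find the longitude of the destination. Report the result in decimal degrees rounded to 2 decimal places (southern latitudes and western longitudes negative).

δ = 62.7/3440.065 = 0.018226 rad (1.0443°).
With φ₁ = 16.69° = 0.291295 rad and θ = 170.77° = 2.980499 rad:
sin φ₂ = sin φ₁ cos δ + cos φ₁ sin δ cos θ = (0.287193)(0.999834) + (0.957873)(0.018225)(-0.987052) = 0.269914
φ₂ = asin(0.269914) = 0.273304 rad = 15.66°.
Then Δλ = atan2(0.002800, 0.922316) = 0.003036 rad, from sin θ sin δ cos φ₁ over cos δ − sin φ₁ sin φ₂.
λ₂ = λ₁ + Δλ = 153.10°.

longitude 153.10°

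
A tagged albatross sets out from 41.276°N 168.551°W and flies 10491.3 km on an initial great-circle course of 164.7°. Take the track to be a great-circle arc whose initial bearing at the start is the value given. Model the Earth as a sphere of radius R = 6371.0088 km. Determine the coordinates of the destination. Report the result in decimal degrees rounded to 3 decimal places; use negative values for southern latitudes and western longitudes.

latitude -50.611°, longitude -144.055°

Angular distance δ = d/R = 10491.3 / 6371.0088 = 1.646725 rad.
Start latitude φ₁ = 0.720402 rad; initial bearing θ = 2.874557 rad.
Destination latitude: φ₂ = arcsin( sin φ₁ cos δ + cos φ₁ sin δ cos θ ) = arcsin(-0.772856) = -50.611°.
Δλ = atan2( sin θ sin δ cos φ₁ , cos δ − sin φ₁ sin φ₂ ) = atan2(0.197740, 0.433987) = 0.427530 rad = 24.496°.
λ₂ = -168.551° + 24.496° = -144.055°.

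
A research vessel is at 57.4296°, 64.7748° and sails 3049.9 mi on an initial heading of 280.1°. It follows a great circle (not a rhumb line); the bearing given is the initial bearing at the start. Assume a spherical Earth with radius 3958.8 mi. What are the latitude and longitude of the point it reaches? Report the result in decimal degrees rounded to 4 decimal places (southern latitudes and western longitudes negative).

δ = 3049.9/3958.8 = 0.770410 rad (44.1413°).
With φ₁ = 57.4296° = 1.002336 rad and θ = 280.1° = 4.888667 rad:
sin φ₂ = sin φ₁ cos δ + cos φ₁ sin δ cos θ = (0.842731)(0.717625) + (0.538335)(0.696430)(0.175367) = 0.670512
φ₂ = asin(0.670512) = 0.734898 rad = 42.1066°.
Δλ = atan2( sin θ sin δ cos φ₁ , cos δ − sin φ₁ sin φ₂ ) = atan2(-0.369103, 0.152564) = -1.178845 rad = -67.5428°.
Hence λ₂ = 64.7748° + -67.5428° = -2.7680°.

latitude 42.1066°, longitude -2.7680°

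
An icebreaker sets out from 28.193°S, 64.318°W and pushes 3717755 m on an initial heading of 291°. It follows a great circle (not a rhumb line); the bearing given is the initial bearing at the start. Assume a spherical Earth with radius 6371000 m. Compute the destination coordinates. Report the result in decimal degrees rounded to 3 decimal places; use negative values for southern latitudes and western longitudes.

latitude -12.723°, longitude -96.144°

Central angle δ = d/R = 0.583543 rad.
Start latitude φ₁ = -0.492061 rad; initial bearing θ = 5.078908 rad.
Applying the spherical law of cosines for sides, sin φ₂ = sin φ₁ cos δ + cos φ₁ sin δ cos θ = -0.220232, so φ₂ = -12.723°.
Then Δλ = atan2(-0.453362, 0.730469) = -0.555462 rad, from sin θ sin δ cos φ₁ over cos δ − sin φ₁ sin φ₂.
λ₂ = λ₁ + Δλ = -96.144°.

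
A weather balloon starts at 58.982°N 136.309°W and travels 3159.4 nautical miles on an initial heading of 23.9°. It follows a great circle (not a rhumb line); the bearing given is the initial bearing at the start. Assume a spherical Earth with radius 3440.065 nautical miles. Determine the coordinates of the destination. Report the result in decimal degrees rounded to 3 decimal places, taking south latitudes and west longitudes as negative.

latitude 63.463°, longitude -2.412°

Angular distance δ = d/R = 3159.4 / 3440.065 = 0.918413 rad.
With φ₁ = 58.982° = 1.029430 rad and θ = 23.9° = 0.417134 rad:
Destination latitude: φ₂ = arcsin( sin φ₁ cos δ + cos φ₁ sin δ cos θ ) = arcsin(0.894644) = 63.463°.
Δλ = atan2( sin θ sin δ cos φ₁ , cos δ − sin φ₁ sin φ₂ ) = atan2(0.165899, -0.159633) = 2.336949 rad = 133.897°.
λ₂ = λ₁ + Δλ = -2.412°.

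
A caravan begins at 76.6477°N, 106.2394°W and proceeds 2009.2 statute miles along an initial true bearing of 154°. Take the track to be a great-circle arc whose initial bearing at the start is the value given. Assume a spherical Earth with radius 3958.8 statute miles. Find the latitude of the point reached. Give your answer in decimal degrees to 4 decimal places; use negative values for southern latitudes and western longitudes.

Angular distance δ = d/R = 2009.2 / 3958.8 = 0.507528 rad.
Start latitude φ₁ = 1.337755 rad; initial bearing θ = 2.687807 rad.
sin φ₂ = sin φ₁ cos δ + cos φ₁ sin δ cos θ = (0.972968)(0.873949) + (0.230938)(0.486018)(-0.898794) = 0.749444
φ₂ = asin(0.749444) = 0.847222 rad = 48.5422°.
Then Δλ = atan2(0.049203, 0.144763) = 0.327635 rad, from sin θ sin δ cos φ₁ over cos δ − sin φ₁ sin φ₂.
λ₂ = λ₁ + Δλ = -87.4673°.

latitude 48.5422°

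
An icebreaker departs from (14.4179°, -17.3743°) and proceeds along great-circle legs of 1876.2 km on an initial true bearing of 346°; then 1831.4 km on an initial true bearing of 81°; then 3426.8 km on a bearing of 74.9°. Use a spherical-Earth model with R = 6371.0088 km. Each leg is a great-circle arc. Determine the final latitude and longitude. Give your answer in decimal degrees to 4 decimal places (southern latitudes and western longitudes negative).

Apply the spherical direct solution leg by leg, carrying full precision between legs.
Leg 1: from (14.4179°, -17.3743°), δ = 1876.2/6371.0088 = 0.294490 rad, θ = 346° → φ = 30.7327°, λ = -22.0601°.
Leg 2: from (30.7327°, -22.0601°), δ = 1831.4/6371.0088 = 0.287458 rad, θ = 81° → φ = 31.8831°, λ = -2.8046°.
Leg 3: from (31.8831°, -2.8046°), δ = 3426.8/6371.0088 = 0.537874 rad, θ = 74.9° → φ = 34.5365°, λ = 34.0969°.

latitude 34.5365°, longitude 34.0969°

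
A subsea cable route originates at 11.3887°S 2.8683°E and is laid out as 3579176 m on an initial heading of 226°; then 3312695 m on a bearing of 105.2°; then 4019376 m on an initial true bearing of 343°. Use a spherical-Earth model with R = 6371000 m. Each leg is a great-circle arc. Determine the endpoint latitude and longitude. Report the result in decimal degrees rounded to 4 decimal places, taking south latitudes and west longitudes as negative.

latitude 0.1612°, longitude 1.7872°

Apply the spherical direct solution leg by leg, carrying full precision between legs.
Leg 1: from (-11.3887°, 2.8683°), δ = 3579176/6371000 = 0.561792 rad, θ = 226° → φ = -31.9970°, λ = -23.9935°.
Leg 2: from (-31.9970°, -23.9935°), δ = 3312695/6371000 = 0.519965 rad, θ = 105.2° → φ = -34.7727°, λ = 11.7181°.
Leg 3: from (-34.7727°, 11.7181°), δ = 4019376/6371000 = 0.630886 rad, θ = 343° → φ = 0.1612°, λ = 1.7872°.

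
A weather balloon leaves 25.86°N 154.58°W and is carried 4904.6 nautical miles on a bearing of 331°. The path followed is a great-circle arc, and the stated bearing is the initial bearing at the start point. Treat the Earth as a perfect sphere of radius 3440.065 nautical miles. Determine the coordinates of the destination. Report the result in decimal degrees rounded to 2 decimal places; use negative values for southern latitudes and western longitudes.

latitude 57.33°, longitude 88.14°

Central angle δ = d/R = 1.425729 rad.
Converting: φ₁ = 0.451342 rad, θ = 5.777040 rad.
Applying the spherical law of cosines for sides, sin φ₂ = sin φ₁ cos δ + cos φ₁ sin δ cos θ = 0.841823, so φ₂ = 57.33°.
Then Δλ = atan2(-0.431680, -0.222622) = -2.046934 rad, from sin θ sin δ cos φ₁ over cos δ − sin φ₁ sin φ₂.
λ₂ = -154.58° + -117.28° = -271.86°, normalized to (−180°, 180°] → 88.14°.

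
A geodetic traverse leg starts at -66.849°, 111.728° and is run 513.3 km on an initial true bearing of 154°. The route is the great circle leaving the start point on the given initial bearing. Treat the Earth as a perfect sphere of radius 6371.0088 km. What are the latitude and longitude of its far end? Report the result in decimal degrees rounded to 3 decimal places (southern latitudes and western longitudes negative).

Angular distance δ = d/R = 513.3 / 6371.0088 = 0.080568 rad.
Start latitude φ₁ = -1.166735 rad; initial bearing θ = 2.687807 rad.
sin φ₂ = sin φ₁ cos δ + cos φ₁ sin δ cos θ = (-0.919472)(0.996756) + (0.393156)(0.080481)(-0.898794) = -0.944929
φ₂ = asin(-0.944929) = -1.237376 rad = -70.896°.
Then Δλ = atan2(0.013871, 0.127921) = 0.108010 rad, from sin θ sin δ cos φ₁ over cos δ − sin φ₁ sin φ₂.
λ₂ = λ₁ + Δλ = 117.917°.

latitude -70.896°, longitude 117.917°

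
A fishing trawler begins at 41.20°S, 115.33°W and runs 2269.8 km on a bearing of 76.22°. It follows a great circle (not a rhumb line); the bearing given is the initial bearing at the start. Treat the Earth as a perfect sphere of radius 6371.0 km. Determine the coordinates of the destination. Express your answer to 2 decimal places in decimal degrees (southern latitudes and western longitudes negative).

Angular distance δ = d/R = 2269.8 / 6371 = 0.356271 rad.
Converting: φ₁ = -0.719076 rad, θ = 1.330290 rad.
Applying the spherical law of cosines for sides, sin φ₂ = sin φ₁ cos δ + cos φ₁ sin δ cos θ = -0.554817, so φ₂ = -33.70°.
For the longitude increment, Δλ = atan2( sin θ sin δ cos φ₁, cos δ − sin φ₁ sin φ₂ ) = atan2(0.254875, 0.571752) = 24.03°.
λ₂ = λ₁ + Δλ = -91.30°.

latitude -33.70°, longitude -91.30°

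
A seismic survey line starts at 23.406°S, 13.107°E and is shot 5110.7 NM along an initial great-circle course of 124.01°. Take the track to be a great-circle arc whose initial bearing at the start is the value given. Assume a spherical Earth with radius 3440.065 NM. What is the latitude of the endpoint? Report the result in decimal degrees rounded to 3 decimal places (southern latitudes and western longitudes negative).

δ = 5110.7/3440.065 = 1.485641 rad (85.1209°).
With φ₁ = -23.406° = -0.408512 rad and θ = 124.01° = 2.164383 rad:
Destination latitude: φ₂ = arcsin( sin φ₁ cos δ + cos φ₁ sin δ cos θ ) = arcsin(-0.545238) = -33.041°.
Δλ = atan2( sin θ sin δ cos φ₁ , cos δ − sin φ₁ sin φ₂ ) = atan2(0.757972, -0.131540) = 1.742626 rad = 99.845°.
λ₂ = 13.107° + 99.845° = 112.952°.

latitude -33.041°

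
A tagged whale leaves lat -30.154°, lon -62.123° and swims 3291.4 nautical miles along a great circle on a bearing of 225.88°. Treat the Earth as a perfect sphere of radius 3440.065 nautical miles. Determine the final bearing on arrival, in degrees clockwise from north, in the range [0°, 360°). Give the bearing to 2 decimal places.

Angular distance δ = d/R = 3291.4 / 3440.065 = 0.956784 rad.
Converting: φ₁ = -0.526287 rad, θ = 3.942350 rad.
Applying the spherical law of cosines for sides, sin φ₂ = sin φ₁ cos δ + cos φ₁ sin δ cos θ = -0.781421, so φ₂ = -51.391°.
For the longitude increment, Δλ = atan2( sin θ sin δ cos φ₁, cos δ − sin φ₁ sin φ₂ ) = atan2(-0.507356, 0.183623) = -70.104°.
λ₂ = λ₁ + Δλ = -132.227°.
The forward bearing on arrival equals the back-azimuth from the destination plus 180°.
Back-azimuth from P₂ (-51.39°, -132.23°) to P₁ (-30.15°, -62.12°), with Δλ' = λ₁ − λ₂ = 70.10°: atan2( sin Δλ' cos φ₁ , cos φ₂ sin φ₁ − sin φ₂ cos φ₁ cos Δλ' ) = 95.86°.
Final bearing = (95.86° + 180°) mod 360° = 275.86°.

final bearing 275.86°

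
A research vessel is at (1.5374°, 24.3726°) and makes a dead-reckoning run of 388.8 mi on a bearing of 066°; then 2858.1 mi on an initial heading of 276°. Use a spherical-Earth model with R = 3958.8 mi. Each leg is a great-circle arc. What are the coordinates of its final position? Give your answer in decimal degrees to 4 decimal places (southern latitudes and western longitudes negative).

latitude 6.8278°, longitude -11.9241°

Apply the spherical direct solution leg by leg, carrying full precision between legs.
Leg 1: from (1.5374°, 24.3726°), δ = 388.8/3958.8 = 0.098212 rad, θ = 66° → φ = 3.8169°, λ = 29.5233°.
Leg 2: from (3.8169°, 29.5233°), δ = 2858.1/3958.8 = 0.721961 rad, θ = 276° → φ = 6.8278°, λ = -11.9241°.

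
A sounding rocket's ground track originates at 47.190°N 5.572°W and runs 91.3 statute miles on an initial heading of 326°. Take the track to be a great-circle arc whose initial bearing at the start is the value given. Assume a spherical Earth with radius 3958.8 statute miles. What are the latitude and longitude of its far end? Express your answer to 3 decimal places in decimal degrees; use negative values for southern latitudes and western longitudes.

latitude 48.280°, longitude -6.682°

The arc subtends δ = 91.3/3958.8 = 0.023063 rad at the centre.
With φ₁ = 47.190° = 0.823621 rad and θ = 326° = 5.689773 rad:
Destination latitude: φ₂ = arcsin( sin φ₁ cos δ + cos φ₁ sin δ cos θ ) = arcsin(0.746408) = 48.280°.
Then Δλ = atan2(-0.008763, 0.452161) = -0.019378 rad, from sin θ sin δ cos φ₁ over cos δ − sin φ₁ sin φ₂.
Hence λ₂ = -5.572° + -1.110° = -6.682°.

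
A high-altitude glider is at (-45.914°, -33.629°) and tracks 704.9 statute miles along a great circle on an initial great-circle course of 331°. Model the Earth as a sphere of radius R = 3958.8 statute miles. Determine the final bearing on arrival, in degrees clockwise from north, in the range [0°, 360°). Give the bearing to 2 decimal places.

δ = 704.9/3958.8 = 0.178059 rad (10.2020°).
With φ₁ = -45.914° = -0.801350 rad and θ = 331° = 5.777040 rad:
Applying the spherical law of cosines for sides, sin φ₂ = sin φ₁ cos δ + cos φ₁ sin δ cos θ = -0.599161, so φ₂ = -36.810°.
Then Δλ = atan2(-0.059742, 0.553814) = -0.107459 rad, from sin θ sin δ cos φ₁ over cos δ − sin φ₁ sin φ₂.
λ₂ = -33.629° + -6.157° = -39.786°.
The forward bearing on arrival equals the back-azimuth from the destination plus 180°.
Back-azimuth from P₂ (-36.81°, -39.79°) to P₁ (-45.91°, -33.63°), with Δλ' = λ₁ − λ₂ = 6.16°: atan2( sin Δλ' cos φ₁ , cos φ₂ sin φ₁ − sin φ₂ cos φ₁ cos Δλ' ) = 155.08°.
Final bearing = (155.08° + 180°) mod 360° = 335.08°.

final bearing 335.08°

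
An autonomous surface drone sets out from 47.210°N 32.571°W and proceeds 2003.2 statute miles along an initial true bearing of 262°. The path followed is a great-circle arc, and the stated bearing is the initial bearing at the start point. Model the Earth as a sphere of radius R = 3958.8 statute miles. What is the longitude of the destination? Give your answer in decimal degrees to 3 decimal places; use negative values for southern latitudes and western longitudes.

Central angle δ = d/R = 0.506012 rad.
With φ₁ = 47.210° = 0.823970 rad and θ = 262° = 4.572763 rad:
Applying the spherical law of cosines for sides, sin φ₂ = sin φ₁ cos δ + cos φ₁ sin δ cos θ = 0.596062, so φ₂ = 36.588°.
For the longitude increment, Δλ = atan2( sin θ sin δ cos φ₁, cos δ − sin φ₁ sin φ₂ ) = atan2(-0.326054, 0.437265) = -36.711°.
λ₂ = -32.571° + -36.711° = -69.282°.

longitude -69.282°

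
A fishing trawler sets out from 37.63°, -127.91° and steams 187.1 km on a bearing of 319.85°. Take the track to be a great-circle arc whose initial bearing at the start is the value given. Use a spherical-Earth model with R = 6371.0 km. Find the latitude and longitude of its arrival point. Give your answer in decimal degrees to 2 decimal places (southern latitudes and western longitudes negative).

The arc subtends δ = 187.1/6371 = 0.029367 rad at the centre.
Converting: φ₁ = 0.656767 rad, θ = 5.582436 rad.
Applying the spherical law of cosines for sides, sin φ₂ = sin φ₁ cos δ + cos φ₁ sin δ cos θ = 0.628072, so φ₂ = 38.91°.
For the longitude increment, Δλ = atan2( sin θ sin δ cos φ₁, cos δ − sin φ₁ sin φ₂ ) = atan2(-0.014994, 0.616093) = -1.39°.
λ₂ = λ₁ + Δλ = -129.30°.

latitude 38.91°, longitude -129.30°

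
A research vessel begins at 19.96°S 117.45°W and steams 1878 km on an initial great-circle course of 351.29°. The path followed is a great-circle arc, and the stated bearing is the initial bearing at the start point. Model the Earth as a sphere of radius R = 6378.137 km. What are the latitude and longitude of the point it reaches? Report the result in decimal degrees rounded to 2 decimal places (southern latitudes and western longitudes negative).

latitude -3.27°, longitude -119.97°

Angular distance δ = d/R = 1878 / 6378.137 = 0.294443 rad.
Converting: φ₁ = -0.348368 rad, θ = 6.131167 rad.
sin φ₂ = sin φ₁ cos δ + cos φ₁ sin δ cos θ = (-0.341364)(0.956964) + (0.939931)(0.290207)(0.988467) = -0.057044
φ₂ = asin(-0.057044) = -0.057075 rad = -3.27°.
For the longitude increment, Δλ = atan2( sin θ sin δ cos φ₁, cos δ − sin φ₁ sin φ₂ ) = atan2(-0.041307, 0.937491) = -2.52°.
λ₂ = -117.45° + -2.52° = -119.97°.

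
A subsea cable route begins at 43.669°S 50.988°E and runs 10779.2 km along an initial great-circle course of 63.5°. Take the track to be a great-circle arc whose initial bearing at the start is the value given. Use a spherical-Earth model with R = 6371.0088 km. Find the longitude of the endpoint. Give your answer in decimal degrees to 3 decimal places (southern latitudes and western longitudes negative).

longitude 127.174°

The arc subtends δ = 10779.2/6371.0088 = 1.691914 rad at the centre.
Start latitude φ₁ = -0.762168 rad; initial bearing θ = 1.108284 rad.
Applying the spherical law of cosines for sides, sin φ₂ = sin φ₁ cos δ + cos φ₁ sin δ cos θ = 0.403815, so φ₂ = 23.817°.
For the longitude increment, Δλ = atan2( sin θ sin δ cos φ₁, cos δ − sin φ₁ sin φ₂ ) = atan2(0.642600, 0.158009) = 76.186°.
Hence λ₂ = 50.988° + 76.186° = 127.174°.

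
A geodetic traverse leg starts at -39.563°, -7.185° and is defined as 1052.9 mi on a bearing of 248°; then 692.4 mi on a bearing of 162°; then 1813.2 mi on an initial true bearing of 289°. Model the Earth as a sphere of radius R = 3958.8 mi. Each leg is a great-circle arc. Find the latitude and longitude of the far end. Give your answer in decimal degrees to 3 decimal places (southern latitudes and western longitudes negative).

Apply the spherical direct solution leg by leg, carrying full precision between legs.
Leg 1: from (-39.563°, -7.185°), δ = 1052.9/3958.8 = 0.265964 rad, θ = 248° → φ = -43.665°, λ = -26.872°.
Leg 2: from (-43.665°, -26.872°), δ = 692.4/3958.8 = 0.174901 rad, θ = 162° → φ = -53.094°, λ = -21.735°.
Leg 3: from (-53.094°, -21.735°), δ = 1813.2/3958.8 = 0.458018 rad, θ = 289° → φ = -39.106°, λ = -54.335°.

latitude -39.106°, longitude -54.335°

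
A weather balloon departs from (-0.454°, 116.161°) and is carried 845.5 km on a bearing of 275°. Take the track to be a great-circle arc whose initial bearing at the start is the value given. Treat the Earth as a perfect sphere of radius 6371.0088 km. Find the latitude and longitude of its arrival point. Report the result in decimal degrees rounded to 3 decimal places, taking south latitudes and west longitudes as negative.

Angular distance δ = d/R = 845.5 / 6371.0088 = 0.132711 rad.
Converting: φ₁ = -0.007924 rad, θ = 4.799655 rad.
Applying the spherical law of cosines for sides, sin φ₂ = sin φ₁ cos δ + cos φ₁ sin δ cos θ = 0.003678, so φ₂ = 0.211°.
Δλ = atan2( sin θ sin δ cos φ₁ , cos δ − sin φ₁ sin φ₂ ) = atan2(-0.131814, 0.991236) = -0.132203 rad = -7.575°.
λ₂ = λ₁ + Δλ = 108.586°.

latitude 0.211°, longitude 108.586°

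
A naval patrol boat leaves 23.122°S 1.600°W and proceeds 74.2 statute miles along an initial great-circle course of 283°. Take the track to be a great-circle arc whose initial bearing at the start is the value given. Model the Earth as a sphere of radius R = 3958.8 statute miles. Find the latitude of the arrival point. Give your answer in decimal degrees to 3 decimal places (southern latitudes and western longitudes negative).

The arc subtends δ = 74.2/3958.8 = 0.018743 rad at the centre.
Converting: φ₁ = -0.403555 rad, θ = 4.939282 rad.
Applying the spherical law of cosines for sides, sin φ₂ = sin φ₁ cos δ + cos φ₁ sin δ cos θ = -0.388744, so φ₂ = -22.876°.
Then Δλ = atan2(-0.016795, 0.847168) = -0.019822 rad, from sin θ sin δ cos φ₁ over cos δ − sin φ₁ sin φ₂.
λ₂ = -1.600° + -1.136° = -2.736°.

latitude -22.876°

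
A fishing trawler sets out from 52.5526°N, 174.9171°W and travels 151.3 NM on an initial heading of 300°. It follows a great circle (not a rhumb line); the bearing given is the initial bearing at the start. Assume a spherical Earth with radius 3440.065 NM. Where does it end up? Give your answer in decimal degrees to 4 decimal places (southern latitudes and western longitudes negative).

δ = 151.3/3440.065 = 0.043982 rad (2.5200°).
With φ₁ = 52.5526° = 0.917216 rad and θ = 300° = 5.235988 rad:
Applying the spherical law of cosines for sides, sin φ₂ = sin φ₁ cos δ + cos φ₁ sin δ cos θ = 0.806511, so φ₂ = 53.7564°.
Δλ = atan2( sin θ sin δ cos φ₁ , cos δ − sin φ₁ sin φ₂ ) = atan2(-0.023152, 0.358734) = -0.064449 rad = -3.6926°.
Hence λ₂ = -174.9171° + -3.6926° = -178.6097°.

latitude 53.7564°, longitude -178.6097°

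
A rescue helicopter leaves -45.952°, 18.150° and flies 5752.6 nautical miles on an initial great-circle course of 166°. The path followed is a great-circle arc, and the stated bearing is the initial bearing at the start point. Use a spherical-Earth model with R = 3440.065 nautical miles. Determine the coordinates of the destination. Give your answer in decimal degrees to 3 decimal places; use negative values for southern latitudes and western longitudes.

Angular distance δ = d/R = 5752.6 / 3440.065 = 1.672236 rad.
With φ₁ = -45.952° = -0.802014 rad and θ = 166° = 2.897247 rad:
Applying the spherical law of cosines for sides, sin φ₂ = sin φ₁ cos δ + cos φ₁ sin δ cos θ = -0.598355, so φ₂ = -36.752°.
Δλ = atan2( sin θ sin δ cos φ₁ , cos δ − sin φ₁ sin φ₂ ) = atan2(0.167334, -0.531338) = 2.836496 rad = 162.519°.
λ₂ = 18.150° + 162.519° = 180.669°, normalized to (−180°, 180°] → -179.331°.

latitude -36.752°, longitude -179.331°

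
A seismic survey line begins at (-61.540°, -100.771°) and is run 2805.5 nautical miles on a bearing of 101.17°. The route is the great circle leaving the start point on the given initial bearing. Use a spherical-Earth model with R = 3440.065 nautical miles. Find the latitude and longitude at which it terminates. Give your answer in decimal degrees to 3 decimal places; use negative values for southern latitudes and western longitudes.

latitude -42.056°, longitude -26.611°

Angular distance δ = d/R = 2805.5 / 3440.065 = 0.815537 rad.
With φ₁ = -61.540° = -1.074076 rad and θ = 101.17° = 1.765750 rad:
sin φ₂ = sin φ₁ cos δ + cos φ₁ sin δ cos θ = (-0.879150)(0.685478) + (0.476545)(0.728094)(-0.193721) = -0.669853
φ₂ = asin(-0.669853) = -0.734011 rad = -42.056°.
Then Δλ = atan2(0.340397, 0.096576) = 1.294344 rad, from sin θ sin δ cos φ₁ over cos δ − sin φ₁ sin φ₂.
λ₂ = -100.771° + 74.160° = -26.611°.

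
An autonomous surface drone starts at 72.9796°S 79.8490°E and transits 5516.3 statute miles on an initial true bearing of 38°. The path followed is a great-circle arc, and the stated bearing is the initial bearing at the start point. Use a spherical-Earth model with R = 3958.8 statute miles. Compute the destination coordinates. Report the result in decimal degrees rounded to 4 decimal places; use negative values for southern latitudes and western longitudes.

Angular distance δ = d/R = 5516.3 / 3958.8 = 1.393427 rad.
Converting: φ₁ = -1.273734 rad, θ = 0.663225 rad.
sin φ₂ = sin φ₁ cos δ + cos φ₁ sin δ cos θ = (-0.956201)(0.176440) + (0.292712)(0.984311)(0.788011) = 0.058329
φ₂ = asin(0.058329) = 0.058362 rad = 3.3439°.
Δλ = atan2( sin θ sin δ cos φ₁ , cos δ − sin φ₁ sin φ₂ ) = atan2(0.177384, 0.232215) = 0.652326 rad = 37.3755°.
λ₂ = 79.8490° + 37.3755° = 117.2245°.

latitude 3.3439°, longitude 117.2245°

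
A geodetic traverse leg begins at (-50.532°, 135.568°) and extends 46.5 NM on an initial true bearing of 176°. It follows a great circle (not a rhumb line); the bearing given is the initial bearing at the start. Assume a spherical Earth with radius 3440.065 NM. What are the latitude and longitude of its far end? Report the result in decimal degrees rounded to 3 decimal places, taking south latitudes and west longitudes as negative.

latitude -51.305°, longitude 135.654°

The arc subtends δ = 46.5/3440.065 = 0.013517 rad at the centre.
Start latitude φ₁ = -0.881950 rad; initial bearing θ = 3.071779 rad.
Destination latitude: φ₂ = arcsin( sin φ₁ cos δ + cos φ₁ sin δ cos θ ) = arcsin(-0.780480) = -51.305°.
For the longitude increment, Δλ = atan2( sin θ sin δ cos φ₁, cos δ − sin φ₁ sin φ₂ ) = atan2(0.000599, 0.397394) = 0.086°.
Hence λ₂ = 135.568° + 0.086° = 135.654°.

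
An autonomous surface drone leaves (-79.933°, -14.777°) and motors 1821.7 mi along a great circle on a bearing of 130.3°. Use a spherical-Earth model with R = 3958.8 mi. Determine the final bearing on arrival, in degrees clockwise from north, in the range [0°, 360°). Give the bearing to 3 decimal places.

Central angle δ = d/R = 0.460165 rad.
With φ₁ = -79.933° = -1.395094 rad and θ = 130.3° = 2.274164 rad:
Destination latitude: φ₂ = arcsin( sin φ₁ cos δ + cos φ₁ sin δ cos θ ) = arcsin(-0.932394) = -68.811°.
For the longitude increment, Δλ = atan2( sin θ sin δ cos φ₁, cos δ − sin φ₁ sin φ₂ ) = atan2(0.059204, -0.022059) = 110.435°.
Hence λ₂ = -14.777° + 110.435° = 95.658°.
The forward bearing on arrival equals the back-azimuth from the destination plus 180°.
Back-azimuth from P₂ (-68.811°, 95.658°) to P₁ (-79.933°, -14.777°), with Δλ' = λ₁ − λ₂ = -110.435°: atan2( sin Δλ' cos φ₁ , cos φ₂ sin φ₁ − sin φ₂ cos φ₁ cos Δλ' ) = 201.644°.
Final bearing = (201.644° + 180°) mod 360° = 21.644°.

final bearing 21.644°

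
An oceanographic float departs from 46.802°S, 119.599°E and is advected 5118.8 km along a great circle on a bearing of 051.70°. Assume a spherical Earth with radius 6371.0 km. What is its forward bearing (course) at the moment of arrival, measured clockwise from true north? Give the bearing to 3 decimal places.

δ = 5118.8/6371 = 0.803453 rad (46.0345°).
Start latitude φ₁ = -0.816849 rad; initial bearing θ = 0.902335 rad.
Applying the spherical law of cosines for sides, sin φ₂ = sin φ₁ cos δ + cos φ₁ sin δ cos θ = -0.200726, so φ₂ = -11.579°.
Δλ = atan2( sin θ sin δ cos φ₁ , cos δ − sin φ₁ sin φ₂ ) = atan2(0.386651, 0.547897) = 0.614541 rad = 35.211°.
Hence λ₂ = 119.599° + 35.211° = 154.810°.
The forward bearing on arrival equals the back-azimuth from the destination plus 180°.
Back-azimuth from P₂ (-11.579°, 154.810°) to P₁ (-46.802°, 119.599°), with Δλ' = λ₁ − λ₂ = -35.211°: atan2( sin Δλ' cos φ₁ , cos φ₂ sin φ₁ − sin φ₂ cos φ₁ cos Δλ' ) = 213.254°.
Final bearing = (213.254° + 180°) mod 360° = 33.254°.

final bearing 33.254°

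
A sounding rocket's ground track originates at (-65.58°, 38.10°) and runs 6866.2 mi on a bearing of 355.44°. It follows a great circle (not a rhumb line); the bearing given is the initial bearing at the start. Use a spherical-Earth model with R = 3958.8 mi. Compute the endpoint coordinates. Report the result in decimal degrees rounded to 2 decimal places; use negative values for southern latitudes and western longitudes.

latitude 33.71°, longitude 32.69°

Central angle δ = d/R = 1.734414 rad.
Converting: φ₁ = -1.144587 rad, θ = 6.203598 rad.
Applying the spherical law of cosines for sides, sin φ₂ = sin φ₁ cos δ + cos φ₁ sin δ cos θ = 0.554927, so φ₂ = 33.71°.
Δλ = atan2( sin θ sin δ cos φ₁ , cos δ − sin φ₁ sin φ₂ ) = atan2(-0.032429, 0.342393) = -0.094432 rad = -5.41°.
Hence λ₂ = 38.10° + -5.41° = 32.69°.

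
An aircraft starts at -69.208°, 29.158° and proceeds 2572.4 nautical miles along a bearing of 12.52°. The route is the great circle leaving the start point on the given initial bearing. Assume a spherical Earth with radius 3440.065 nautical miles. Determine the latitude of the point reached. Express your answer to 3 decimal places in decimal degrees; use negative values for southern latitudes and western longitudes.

Angular distance δ = d/R = 2572.4 / 3440.065 = 0.747777 rad.
Converting: φ₁ = -1.207907 rad, θ = 0.218515 rad.
Applying the spherical law of cosines for sides, sin φ₂ = sin φ₁ cos δ + cos φ₁ sin δ cos θ = -0.449805, so φ₂ = -26.731°.
Then Δλ = atan2(0.052328, 0.312691) = 0.165811 rad, from sin θ sin δ cos φ₁ over cos δ − sin φ₁ sin φ₂.
λ₂ = 29.158° + 9.500° = 38.658°.

latitude -26.731°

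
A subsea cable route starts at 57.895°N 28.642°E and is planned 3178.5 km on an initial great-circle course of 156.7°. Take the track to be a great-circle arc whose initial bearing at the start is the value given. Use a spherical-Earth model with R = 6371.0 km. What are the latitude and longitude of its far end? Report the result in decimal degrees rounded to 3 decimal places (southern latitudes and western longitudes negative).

latitude 30.682°, longitude 41.354°

Central angle δ = d/R = 0.498901 rad.
With φ₁ = 57.895° = 1.010458 rad and θ = 156.7° = 2.734931 rad:
Destination latitude: φ₂ = arcsin( sin φ₁ cos δ + cos φ₁ sin δ cos θ ) = arcsin(0.510274) = 30.682°.
For the longitude increment, Δλ = atan2( sin θ sin δ cos φ₁, cos δ − sin φ₁ sin φ₂ ) = atan2(0.100583, 0.445868) = 12.712°.
λ₂ = 28.642° + 12.712° = 41.354°.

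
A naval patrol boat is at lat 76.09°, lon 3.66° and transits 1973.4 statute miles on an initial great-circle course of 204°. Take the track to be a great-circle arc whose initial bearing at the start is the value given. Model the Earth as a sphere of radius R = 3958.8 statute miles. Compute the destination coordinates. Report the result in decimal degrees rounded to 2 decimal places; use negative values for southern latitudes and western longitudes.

latitude 48.38°, longitude -13.36°

Angular distance δ = d/R = 1973.4 / 3958.8 = 0.498484 rad.
With φ₁ = 76.09° = 1.328021 rad and θ = 204° = 3.560472 rad:
Applying the spherical law of cosines for sides, sin φ₂ = sin φ₁ cos δ + cos φ₁ sin δ cos θ = 0.747555, so φ₂ = 48.38°.
Then Δλ = atan2(-0.046747, 0.152676) = -0.297124 rad, from sin θ sin δ cos φ₁ over cos δ − sin φ₁ sin φ₂.
λ₂ = 3.66° + -17.02° = -13.36°.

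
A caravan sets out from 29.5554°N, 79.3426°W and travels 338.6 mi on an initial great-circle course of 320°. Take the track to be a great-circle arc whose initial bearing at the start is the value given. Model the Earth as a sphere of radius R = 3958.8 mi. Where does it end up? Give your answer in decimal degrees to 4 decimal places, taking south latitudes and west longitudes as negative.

Angular distance δ = d/R = 338.6 / 3958.8 = 0.085531 rad.
With φ₁ = 29.5554° = 0.515839 rad and θ = 320° = 5.585054 rad:
Destination latitude: φ₂ = arcsin( sin φ₁ cos δ + cos φ₁ sin δ cos θ ) = arcsin(0.548387) = 33.2564°.
For the longitude increment, Δλ = atan2( sin θ sin δ cos φ₁, cos δ − sin φ₁ sin φ₂ ) = atan2(-0.047766, 0.725844) = -3.7651°.
Hence λ₂ = -79.3426° + -3.7651° = -83.1077°.

latitude 33.2564°, longitude -83.1077°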